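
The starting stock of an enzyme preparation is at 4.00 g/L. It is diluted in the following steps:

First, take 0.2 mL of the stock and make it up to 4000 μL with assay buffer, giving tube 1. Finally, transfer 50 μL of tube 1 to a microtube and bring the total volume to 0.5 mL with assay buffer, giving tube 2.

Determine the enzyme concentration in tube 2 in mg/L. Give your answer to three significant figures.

Step 1: 0.2 mL brought to 4000 μL → factor 4/0.2 = 20
Step 2: 50 μL brought to 0.5 mL → factor 500/50 = 10
Overall dilution factor = 20 × 10 = 200
Final = 4.00 g/L / 200 = 0.02000 g/L = 20.0 mg/L

20.0 mg/L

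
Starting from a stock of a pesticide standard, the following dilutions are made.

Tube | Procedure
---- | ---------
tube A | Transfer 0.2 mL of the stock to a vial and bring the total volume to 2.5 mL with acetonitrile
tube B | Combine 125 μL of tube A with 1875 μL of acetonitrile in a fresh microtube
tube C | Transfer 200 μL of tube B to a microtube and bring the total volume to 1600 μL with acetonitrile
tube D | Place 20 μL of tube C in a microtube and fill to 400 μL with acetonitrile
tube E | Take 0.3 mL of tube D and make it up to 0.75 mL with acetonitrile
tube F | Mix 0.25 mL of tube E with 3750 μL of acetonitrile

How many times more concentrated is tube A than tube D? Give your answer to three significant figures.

Step 1: 0.2 mL brought to 2.5 mL → factor 2.5/0.2 = 12.5
Step 2: 125 μL + 1875 μL = 2000 μL total → factor 2000/125 = 16
Step 3: 200 μL brought to 1600 μL → factor 1600/200 = 8
Step 4: 20 μL brought to 400 μL → factor 400/20 = 20
Dilution factor to tube A = 12.5; to tube D = 32000
[tube A]/[tube D] = (factor to tube D)/(factor to tube A) = 32000/12.5 = 2.56 × 10^3

2.56 × 10^3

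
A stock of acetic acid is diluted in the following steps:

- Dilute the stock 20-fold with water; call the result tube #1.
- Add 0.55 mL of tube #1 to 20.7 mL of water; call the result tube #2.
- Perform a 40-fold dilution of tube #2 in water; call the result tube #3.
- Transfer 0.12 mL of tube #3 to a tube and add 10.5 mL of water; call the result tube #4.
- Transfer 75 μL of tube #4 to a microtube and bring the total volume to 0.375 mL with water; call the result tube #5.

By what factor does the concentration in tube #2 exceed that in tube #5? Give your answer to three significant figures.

Step 1: 20-fold → factor 20
Step 2: 0.55 mL + 20.7 mL = 21.25 mL total → factor 21.25/0.55 = 38.636
Step 3: 40-fold → factor 40
Step 4: 0.12 mL + 10.5 mL = 10.62 mL total → factor 10.62/0.12 = 88.5
Step 5: 75 μL brought to 0.375 mL → factor 375/75 = 5
Dilution factor to tube #2 = 772.73; to tube #5 = 1.3677 × 10^7
[tube #2]/[tube #5] = (factor to tube #5)/(factor to tube #2) = 1.3677 × 10^7/772.73 = 1.77 × 10^4

1.77 × 10^4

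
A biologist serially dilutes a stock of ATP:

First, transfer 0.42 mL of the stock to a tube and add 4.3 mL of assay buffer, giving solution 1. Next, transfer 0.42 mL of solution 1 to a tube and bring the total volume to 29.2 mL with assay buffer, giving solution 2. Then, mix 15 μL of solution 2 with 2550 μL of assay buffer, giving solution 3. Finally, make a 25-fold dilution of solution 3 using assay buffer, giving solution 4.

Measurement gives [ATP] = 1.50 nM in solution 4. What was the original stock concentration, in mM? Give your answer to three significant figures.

Step 1: 0.42 mL + 4.3 mL = 4.72 mL total → factor 4.72/0.42 = 11.238
Step 2: 0.42 mL brought to 29.2 mL → factor 29.2/0.42 = 69.524
Step 3: 15 μL + 2550 μL = 2565 μL total → factor 2565/15 = 171
Step 4: 25-fold → factor 25
Overall dilution factor = 11.238 × 69.524 × 171 × 25 = 3.3401 × 10^6
Stock = 1.50 nM × 3.3401 × 10^6 = 5.010 × 10^6 nM = 5.01 mM

5.01 mM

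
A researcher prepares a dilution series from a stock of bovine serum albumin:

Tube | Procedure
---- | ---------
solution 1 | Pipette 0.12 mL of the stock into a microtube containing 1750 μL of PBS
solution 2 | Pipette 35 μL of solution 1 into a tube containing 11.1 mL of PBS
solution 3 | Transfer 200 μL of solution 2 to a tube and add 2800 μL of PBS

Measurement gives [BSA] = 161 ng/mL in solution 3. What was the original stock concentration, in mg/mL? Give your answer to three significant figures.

12.0 mg/mL

Step 1: 0.12 mL + 1750 μL = 1.87 mL total → factor 1.87/0.12 = 15.583
Step 2: 35 μL + 11.1 mL = 11135 μL total → factor 11135/35 = 318.14
Step 3: 200 μL + 2800 μL = 3000 μL total → factor 3000/200 = 15
Overall dilution factor = 15.583 × 318.14 × 15 = 74366
Stock = 161 ng/mL × 74366 = 1.197 × 10^7 ng/mL = 12.0 mg/mL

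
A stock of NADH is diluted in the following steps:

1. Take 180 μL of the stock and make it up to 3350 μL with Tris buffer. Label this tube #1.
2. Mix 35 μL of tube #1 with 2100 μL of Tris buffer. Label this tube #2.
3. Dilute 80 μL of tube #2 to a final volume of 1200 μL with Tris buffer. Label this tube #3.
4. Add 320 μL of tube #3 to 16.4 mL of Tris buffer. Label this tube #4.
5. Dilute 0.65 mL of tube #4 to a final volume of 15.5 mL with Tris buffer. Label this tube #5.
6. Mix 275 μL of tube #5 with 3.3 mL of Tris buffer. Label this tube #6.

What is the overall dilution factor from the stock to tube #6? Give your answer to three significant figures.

Step 1: 180 μL brought to 3350 μL → factor 3350/180 = 18.611
Step 2: 35 μL + 2100 μL = 2135 μL total → factor 2135/35 = 61
Step 3: 80 μL brought to 1200 μL → factor 1200/80 = 15
Step 4: 320 μL + 16.4 mL = 16720 μL total → factor 16720/320 = 52.25
Step 5: 0.65 mL brought to 15.5 mL → factor 15.5/0.65 = 23.846
Step 6: 275 μL + 3.3 mL = 3575 μL total → factor 3575/275 = 13
Overall dilution factor = 18.611 × 61 × 15 × 52.25 × 23.846 × 13 = 2.7583 × 10^8

2.76 × 10^8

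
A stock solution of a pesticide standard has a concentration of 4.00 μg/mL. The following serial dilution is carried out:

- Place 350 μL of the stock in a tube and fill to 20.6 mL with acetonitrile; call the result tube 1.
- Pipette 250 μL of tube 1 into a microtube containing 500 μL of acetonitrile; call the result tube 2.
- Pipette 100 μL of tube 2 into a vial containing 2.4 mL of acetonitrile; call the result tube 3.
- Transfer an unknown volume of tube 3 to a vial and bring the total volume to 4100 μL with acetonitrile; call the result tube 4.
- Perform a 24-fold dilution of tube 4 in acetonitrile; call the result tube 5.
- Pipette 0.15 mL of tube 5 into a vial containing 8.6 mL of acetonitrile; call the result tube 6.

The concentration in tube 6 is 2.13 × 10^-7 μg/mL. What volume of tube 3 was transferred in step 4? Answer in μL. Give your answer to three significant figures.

1.35 × 10^3 μL

Step 1: 350 μL brought to 20.6 mL → factor 20600/350 = 58.857
Step 2: 250 μL + 500 μL = 750 μL total → factor 750/250 = 3
Step 3: 100 μL + 2.4 mL = 2500 μL total → factor 2500/100 = 25
Step 4: v brought to 4100 μL → factor = 4100 μL/v
Step 5: 24-fold → factor 24
Step 6: 0.15 mL + 8.6 mL = 8.75 mL total → factor 8.75/0.15 = 58.333
Product of known-step factors = 6.18 × 10^6
Overall factor = 4.00 μg/mL / (2.13 × 10^-7 μg/mL) = 1.8779 × 10^7
Step-4 factor = 1.8779 × 10^7 / 6.18 × 10^6 = 3.0387
v = 4100 μL / 3.0387 = 1.35 × 10^3 μL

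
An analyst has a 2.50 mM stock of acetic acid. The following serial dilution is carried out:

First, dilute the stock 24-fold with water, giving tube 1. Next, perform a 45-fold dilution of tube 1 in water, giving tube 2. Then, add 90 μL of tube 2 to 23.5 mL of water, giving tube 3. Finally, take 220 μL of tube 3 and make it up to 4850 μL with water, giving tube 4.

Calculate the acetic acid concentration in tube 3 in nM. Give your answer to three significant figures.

8.83 nM

Step 1: 24-fold → factor 24
Step 2: 45-fold → factor 45
Step 3: 90 μL + 23.5 mL = 23590 μL total → factor 23590/90 = 262.11
Dilution factor through tube 3 = 24 × 45 × 262.11 = 2.8308 × 10^5
[tube 3] = 2.50 mM / 2.8308 × 10^5 = 8.831 × 10^-6 mM = 8.83 nM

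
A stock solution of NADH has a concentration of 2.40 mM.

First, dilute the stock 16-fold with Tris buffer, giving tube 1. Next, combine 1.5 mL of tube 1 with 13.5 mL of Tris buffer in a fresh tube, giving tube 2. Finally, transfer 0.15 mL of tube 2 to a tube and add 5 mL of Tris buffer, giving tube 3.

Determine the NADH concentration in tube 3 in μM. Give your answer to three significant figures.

Step 1: 16-fold → factor 16
Step 2: 1.5 mL + 13.5 mL = 15 mL total → factor 15/1.5 = 10
Step 3: 0.15 mL + 5 mL = 5.15 mL total → factor 5.15/0.15 = 34.333
Overall dilution factor = 16 × 10 × 34.333 = 5493.3
Final = 2.40 mM / 5493.3 = 0.0004369 mM = 0.437 μM

0.437 μM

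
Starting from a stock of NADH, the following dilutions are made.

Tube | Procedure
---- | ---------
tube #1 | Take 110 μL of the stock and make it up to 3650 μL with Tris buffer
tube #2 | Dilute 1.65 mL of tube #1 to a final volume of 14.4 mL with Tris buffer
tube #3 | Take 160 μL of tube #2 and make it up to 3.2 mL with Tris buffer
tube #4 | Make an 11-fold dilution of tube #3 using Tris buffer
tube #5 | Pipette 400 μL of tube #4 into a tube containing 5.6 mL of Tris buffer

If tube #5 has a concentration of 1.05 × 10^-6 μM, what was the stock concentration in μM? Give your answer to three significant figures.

1.00 μM

Step 1: 110 μL brought to 3650 μL → factor 3650/110 = 33.182
Step 2: 1.65 mL brought to 14.4 mL → factor 14.4/1.65 = 8.7273
Step 3: 160 μL brought to 3.2 mL → factor 3200/160 = 20
Step 4: 11-fold → factor 11
Step 5: 400 μL + 5.6 mL = 6000 μL total → factor 6000/400 = 15
Overall dilution factor = 33.182 × 8.7273 × 20 × 11 × 15 = 9.5564 × 10^5
Stock = 1.05 × 10^-6 μM × 9.5564 × 10^5 = 1.00 μM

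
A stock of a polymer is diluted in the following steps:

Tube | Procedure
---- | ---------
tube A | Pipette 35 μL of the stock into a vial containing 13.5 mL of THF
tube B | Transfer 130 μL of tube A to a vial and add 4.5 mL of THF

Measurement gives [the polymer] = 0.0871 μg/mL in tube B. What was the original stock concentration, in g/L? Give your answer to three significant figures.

1.20 g/L

Step 1: 35 μL + 13.5 mL = 13535 μL total → factor 13535/35 = 386.71
Step 2: 130 μL + 4.5 mL = 4630 μL total → factor 4630/130 = 35.615
Overall dilution factor = 386.71 × 35.615 = 13773
Stock = 0.0871 μg/mL × 13773 = 1200 μg/mL = 1.20 g/L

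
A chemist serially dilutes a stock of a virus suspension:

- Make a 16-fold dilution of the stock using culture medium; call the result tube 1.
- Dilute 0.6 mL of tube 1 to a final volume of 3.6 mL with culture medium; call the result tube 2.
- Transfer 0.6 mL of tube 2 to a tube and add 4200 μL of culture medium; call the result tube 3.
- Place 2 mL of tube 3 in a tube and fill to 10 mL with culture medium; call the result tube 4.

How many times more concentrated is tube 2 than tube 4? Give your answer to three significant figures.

Step 1: 16-fold → factor 16
Step 2: 0.6 mL brought to 3.6 mL → factor 3.6/0.6 = 6
Step 3: 0.6 mL + 4200 μL = 4.8 mL total → factor 4.8/0.6 = 8
Step 4: 2 mL brought to 10 mL → factor 10/2 = 5
Dilution factor to tube 2 = 96; to tube 4 = 3840
[tube 2]/[tube 4] = (factor to tube 4)/(factor to tube 2) = 3840/96 = 40.0

40.0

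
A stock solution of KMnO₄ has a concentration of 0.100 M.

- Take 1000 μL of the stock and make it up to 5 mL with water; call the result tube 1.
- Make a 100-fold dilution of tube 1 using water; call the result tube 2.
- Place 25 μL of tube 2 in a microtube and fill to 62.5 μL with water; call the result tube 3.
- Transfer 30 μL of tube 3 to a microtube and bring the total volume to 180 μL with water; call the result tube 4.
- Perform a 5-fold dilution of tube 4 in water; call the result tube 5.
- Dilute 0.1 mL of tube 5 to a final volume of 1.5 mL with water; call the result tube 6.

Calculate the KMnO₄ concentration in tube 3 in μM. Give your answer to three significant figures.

Step 1: 1000 μL brought to 5 mL → factor 5000/1000 = 5
Step 2: 100-fold → factor 100
Step 3: 25 μL brought to 62.5 μL → factor 62.5/25 = 2.5
Dilution factor through tube 3 = 5 × 100 × 2.5 = 1250
[tube 3] = 0.100 M / 1250 = 8.000 × 10^-5 M = 80.0 μM

80.0 μM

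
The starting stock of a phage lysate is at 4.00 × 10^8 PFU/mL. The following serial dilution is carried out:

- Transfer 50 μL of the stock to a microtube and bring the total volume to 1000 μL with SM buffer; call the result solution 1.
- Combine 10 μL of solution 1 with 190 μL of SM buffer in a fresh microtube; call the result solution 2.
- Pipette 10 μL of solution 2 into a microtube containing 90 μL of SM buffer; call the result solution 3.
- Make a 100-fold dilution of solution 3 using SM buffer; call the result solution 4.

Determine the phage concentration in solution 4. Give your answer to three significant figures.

1.00 × 10^3 PFU/mL

Step 1: 50 μL brought to 1000 μL → factor 1000/50 = 20
Step 2: 10 μL + 190 μL = 200 μL total → factor 200/10 = 20
Step 3: 10 μL + 90 μL = 100 μL total → factor 100/10 = 10
Step 4: 100-fold → factor 100
Overall dilution factor = 20 × 20 × 10 × 100 = 4 × 10^5
Final = 4.00 × 10^8 PFU/mL / 4 × 10^5 = 1.00 × 10^3 PFU/mL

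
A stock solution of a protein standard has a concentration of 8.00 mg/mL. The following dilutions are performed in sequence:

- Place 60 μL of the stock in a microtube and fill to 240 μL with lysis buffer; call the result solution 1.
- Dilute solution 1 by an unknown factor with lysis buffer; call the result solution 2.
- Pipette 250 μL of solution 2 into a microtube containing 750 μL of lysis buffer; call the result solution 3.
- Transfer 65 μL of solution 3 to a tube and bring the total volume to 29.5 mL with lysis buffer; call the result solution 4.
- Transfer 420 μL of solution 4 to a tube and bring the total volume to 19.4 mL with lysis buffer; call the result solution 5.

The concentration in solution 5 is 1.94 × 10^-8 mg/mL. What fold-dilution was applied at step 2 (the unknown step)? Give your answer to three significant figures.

Step 1: 60 μL brought to 240 μL → factor 240/60 = 4
Step 2: unknown factor x
Step 3: 250 μL + 750 μL = 1000 μL total → factor 1000/250 = 4
Step 4: 65 μL brought to 29.5 mL → factor 29500/65 = 453.85
Step 5: 420 μL brought to 19.4 mL → factor 19400/420 = 46.19
Product of known-step factors = 3.3541 × 10^5
Overall factor = 8.00 mg/mL / (1.94 × 10^-8 mg/mL) = 4.1237 × 10^8
x = 4.1237 × 10^8 / 3.3541 × 10^5 = 1.23 × 10^3

1.23 × 10^3-fold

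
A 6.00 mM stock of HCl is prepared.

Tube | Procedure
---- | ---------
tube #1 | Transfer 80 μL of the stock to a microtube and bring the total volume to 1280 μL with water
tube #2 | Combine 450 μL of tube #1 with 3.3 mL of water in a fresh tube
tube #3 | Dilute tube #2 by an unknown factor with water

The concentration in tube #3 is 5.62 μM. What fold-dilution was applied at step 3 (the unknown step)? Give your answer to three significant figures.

Step 1: 80 μL brought to 1280 μL → factor 1280/80 = 16
Step 2: 450 μL + 3.3 mL = 3750 μL total → factor 3750/450 = 8.3333
Step 3: unknown factor x
Product of known-step factors = 133.33
Overall factor = 6.00 mM / (5.62 μM) = 1067.6
x = 1067.6 / 133.33 = 8.01

8.01-fold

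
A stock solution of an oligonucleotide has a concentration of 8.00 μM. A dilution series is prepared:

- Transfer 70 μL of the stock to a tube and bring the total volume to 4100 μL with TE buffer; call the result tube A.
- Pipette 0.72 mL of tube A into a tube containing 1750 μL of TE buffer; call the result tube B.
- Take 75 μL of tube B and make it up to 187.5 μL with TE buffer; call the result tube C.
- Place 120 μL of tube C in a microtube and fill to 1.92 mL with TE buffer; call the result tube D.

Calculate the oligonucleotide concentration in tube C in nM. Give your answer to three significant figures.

15.9 nM

Step 1: 70 μL brought to 4100 μL → factor 4100/70 = 58.571
Step 2: 0.72 mL + 1750 μL = 2.47 mL total → factor 2.47/0.72 = 3.4306
Step 3: 75 μL brought to 187.5 μL → factor 187.5/75 = 2.5
Dilution factor through tube C = 58.571 × 3.4306 × 2.5 = 502.33
[tube C] = 8.00 μM / 502.33 = 0.01593 μM = 15.9 nM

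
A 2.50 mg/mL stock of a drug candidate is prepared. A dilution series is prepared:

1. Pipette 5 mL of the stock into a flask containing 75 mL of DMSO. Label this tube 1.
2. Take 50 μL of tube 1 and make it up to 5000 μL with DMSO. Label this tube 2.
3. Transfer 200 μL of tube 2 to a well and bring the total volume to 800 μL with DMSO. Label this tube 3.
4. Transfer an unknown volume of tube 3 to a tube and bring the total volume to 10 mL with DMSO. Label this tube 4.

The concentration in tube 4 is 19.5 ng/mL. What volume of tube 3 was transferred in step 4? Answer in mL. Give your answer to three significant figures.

Step 1: 5 mL + 75 mL = 80 mL total → factor 80/5 = 16
Step 2: 50 μL brought to 5000 μL → factor 5000/50 = 100
Step 3: 200 μL brought to 800 μL → factor 800/200 = 4
Step 4: v brought to 10 mL → factor = 10 mL/v
Product of known-step factors = 6400
Overall factor = 2.50 mg/mL / (19.5 ng/mL) = 1.2821 × 10^5
Step-4 factor = 1.2821 × 10^5 / 6400 = 20.032
v = 10 mL / 20.032 = 0.499 mL

0.499 mL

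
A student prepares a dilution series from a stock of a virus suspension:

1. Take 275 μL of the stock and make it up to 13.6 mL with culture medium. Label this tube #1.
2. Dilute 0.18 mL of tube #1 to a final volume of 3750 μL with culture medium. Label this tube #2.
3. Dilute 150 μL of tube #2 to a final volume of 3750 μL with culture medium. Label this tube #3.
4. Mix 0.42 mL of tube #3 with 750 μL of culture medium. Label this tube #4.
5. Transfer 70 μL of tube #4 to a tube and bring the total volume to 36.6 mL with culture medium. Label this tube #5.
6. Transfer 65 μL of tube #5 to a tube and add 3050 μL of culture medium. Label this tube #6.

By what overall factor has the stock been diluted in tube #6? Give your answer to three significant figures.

1.80 × 10^9

Step 1: 275 μL brought to 13.6 mL → factor 13600/275 = 49.455
Step 2: 0.18 mL brought to 3750 μL → factor 3.75/0.18 = 20.833
Step 3: 150 μL brought to 3750 μL → factor 3750/150 = 25
Step 4: 0.42 mL + 750 μL = 1.17 mL total → factor 1.17/0.42 = 2.7857
Step 5: 70 μL brought to 36.6 mL → factor 36600/70 = 522.86
Step 6: 65 μL + 3050 μL = 3115 μL total → factor 3115/65 = 47.923
Overall dilution factor = 49.455 × 20.833 × 25 × 2.7857 × 522.86 × 47.923 = 1.7979 × 10^9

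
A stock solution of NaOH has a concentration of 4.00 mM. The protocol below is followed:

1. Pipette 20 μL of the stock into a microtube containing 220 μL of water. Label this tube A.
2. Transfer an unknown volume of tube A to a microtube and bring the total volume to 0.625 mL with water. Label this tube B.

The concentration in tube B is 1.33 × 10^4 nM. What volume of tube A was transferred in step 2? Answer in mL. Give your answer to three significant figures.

Step 1: 20 μL + 220 μL = 240 μL total → factor 240/20 = 12
Step 2: v brought to 0.625 mL → factor = 0.625 mL/v
Product of known-step factors = 12
Overall factor = 4.00 mM / (1.33 × 10^4 nM) = 300.75
Step-2 factor = 300.75 / 12 = 25.063
v = 0.625 mL / 25.063 = 0.0249 mL

0.0249 mL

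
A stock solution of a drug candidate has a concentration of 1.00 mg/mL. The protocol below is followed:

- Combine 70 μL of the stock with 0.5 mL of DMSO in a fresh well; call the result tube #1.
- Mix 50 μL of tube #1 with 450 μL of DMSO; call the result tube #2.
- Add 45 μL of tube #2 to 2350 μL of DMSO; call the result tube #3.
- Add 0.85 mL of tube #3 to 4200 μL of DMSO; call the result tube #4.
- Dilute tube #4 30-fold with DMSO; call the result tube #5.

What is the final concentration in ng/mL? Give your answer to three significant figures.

1.29 ng/mL

Step 1: 70 μL + 0.5 mL = 570 μL total → factor 570/70 = 8.1429
Step 2: 50 μL + 450 μL = 500 μL total → factor 500/50 = 10
Step 3: 45 μL + 2350 μL = 2395 μL total → factor 2395/45 = 53.222
Step 4: 0.85 mL + 4200 μL = 5.05 mL total → factor 5.05/0.85 = 5.9412
Step 5: 30-fold → factor 30
Overall dilution factor = 8.1429 × 10 × 53.222 × 5.9412 × 30 = 7.7244 × 10^5
Final = 1.00 mg/mL / 7.7244 × 10^5 = 1.295 × 10^-6 mg/mL = 1.29 ng/mL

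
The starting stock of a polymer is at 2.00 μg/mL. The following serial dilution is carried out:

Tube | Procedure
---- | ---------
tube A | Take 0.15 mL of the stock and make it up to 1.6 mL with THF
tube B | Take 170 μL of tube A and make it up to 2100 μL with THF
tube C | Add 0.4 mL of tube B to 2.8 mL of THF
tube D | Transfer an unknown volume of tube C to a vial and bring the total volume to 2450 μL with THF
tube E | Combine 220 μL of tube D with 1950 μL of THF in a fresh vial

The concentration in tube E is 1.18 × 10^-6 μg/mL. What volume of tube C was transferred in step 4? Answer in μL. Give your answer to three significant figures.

15.0 μL

Step 1: 0.15 mL brought to 1.6 mL → factor 1.6/0.15 = 10.667
Step 2: 170 μL brought to 2100 μL → factor 2100/170 = 12.353
Step 3: 0.4 mL + 2.8 mL = 3.2 mL total → factor 3.2/0.4 = 8
Step 4: v brought to 2450 μL → factor = 2450 μL/v
Step 5: 220 μL + 1950 μL = 2170 μL total → factor 2170/220 = 9.8636
Product of known-step factors = 10397
Overall factor = 2.00 μg/mL / (1.18 × 10^-6 μg/mL) = 1.6949 × 10^6
Step-4 factor = 1.6949 × 10^6 / 10397 = 163.01
v = 2450 μL / 163.01 = 15.0 μL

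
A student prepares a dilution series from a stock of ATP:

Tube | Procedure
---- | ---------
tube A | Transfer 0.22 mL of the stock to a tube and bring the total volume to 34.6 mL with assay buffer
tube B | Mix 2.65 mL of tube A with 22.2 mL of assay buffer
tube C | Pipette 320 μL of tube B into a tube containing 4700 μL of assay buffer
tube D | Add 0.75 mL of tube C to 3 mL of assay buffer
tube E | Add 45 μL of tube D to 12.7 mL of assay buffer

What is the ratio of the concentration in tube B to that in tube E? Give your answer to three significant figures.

Step 1: 0.22 mL brought to 34.6 mL → factor 34.6/0.22 = 157.27
Step 2: 2.65 mL + 22.2 mL = 24.85 mL total → factor 24.85/2.65 = 9.3774
Step 3: 320 μL + 4700 μL = 5020 μL total → factor 5020/320 = 15.688
Step 4: 0.75 mL + 3 mL = 3.75 mL total → factor 3.75/0.75 = 5
Step 5: 45 μL + 12.7 mL = 12745 μL total → factor 12745/45 = 283.22
Dilution factor to tube B = 1474.8; to tube E = 3.2763 × 10^7
[tube B]/[tube E] = (factor to tube E)/(factor to tube B) = 3.2763 × 10^7/1474.8 = 2.22 × 10^4

2.22 × 10^4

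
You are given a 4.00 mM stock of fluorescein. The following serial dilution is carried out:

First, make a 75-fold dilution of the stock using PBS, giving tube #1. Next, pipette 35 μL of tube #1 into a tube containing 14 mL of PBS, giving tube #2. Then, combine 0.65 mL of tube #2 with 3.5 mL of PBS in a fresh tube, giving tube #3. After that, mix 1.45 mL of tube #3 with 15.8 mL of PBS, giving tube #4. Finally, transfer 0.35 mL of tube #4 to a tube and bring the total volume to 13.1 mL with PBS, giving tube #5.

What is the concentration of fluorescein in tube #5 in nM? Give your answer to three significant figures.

Step 1: 75-fold → factor 75
Step 2: 35 μL + 14 mL = 14035 μL total → factor 14035/35 = 401
Step 3: 0.65 mL + 3.5 mL = 4.15 mL total → factor 4.15/0.65 = 6.3846
Step 4: 1.45 mL + 15.8 mL = 17.25 mL total → factor 17.25/1.45 = 11.897
Step 5: 0.35 mL brought to 13.1 mL → factor 13.1/0.35 = 37.429
Overall dilution factor = 75 × 401 × 6.3846 × 11.897 × 37.429 = 8.55 × 10^7
Final = 4.00 mM / 8.55 × 10^7 = 4.678 × 10^-8 mM = 0.0468 nM

0.0468 nM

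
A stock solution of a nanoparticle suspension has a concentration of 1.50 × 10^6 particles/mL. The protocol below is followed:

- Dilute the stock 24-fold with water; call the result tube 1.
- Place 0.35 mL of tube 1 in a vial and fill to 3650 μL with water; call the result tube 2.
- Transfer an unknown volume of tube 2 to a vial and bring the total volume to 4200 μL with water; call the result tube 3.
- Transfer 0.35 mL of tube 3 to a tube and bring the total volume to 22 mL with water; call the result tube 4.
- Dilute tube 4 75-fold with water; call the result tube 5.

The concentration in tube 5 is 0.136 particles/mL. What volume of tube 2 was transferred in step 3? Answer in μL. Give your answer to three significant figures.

449 μL

Step 1: 24-fold → factor 24
Step 2: 0.35 mL brought to 3650 μL → factor 3.65/0.35 = 10.429
Step 3: v brought to 4200 μL → factor = 4200 μL/v
Step 4: 0.35 mL brought to 22 mL → factor 22/0.35 = 62.857
Step 5: 75-fold → factor 75
Product of known-step factors = 1.1799 × 10^6
Overall factor = 1.50 × 10^6 particles/mL / (0.136 particles/mL) = 1.1029 × 10^7
Step-3 factor = 1.1029 × 10^7 / 1.1799 × 10^6 = 9.3476
v = 4200 μL / 9.3476 = 449 μL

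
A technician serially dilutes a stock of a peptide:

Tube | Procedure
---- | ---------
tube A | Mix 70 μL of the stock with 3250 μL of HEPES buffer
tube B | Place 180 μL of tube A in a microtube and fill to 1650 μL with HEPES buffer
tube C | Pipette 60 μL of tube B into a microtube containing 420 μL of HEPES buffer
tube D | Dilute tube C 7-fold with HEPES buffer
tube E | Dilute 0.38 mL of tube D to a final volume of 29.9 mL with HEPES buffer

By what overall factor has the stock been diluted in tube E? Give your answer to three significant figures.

1.92 × 10^6

Step 1: 70 μL + 3250 μL = 3320 μL total → factor 3320/70 = 47.429
Step 2: 180 μL brought to 1650 μL → factor 1650/180 = 9.1667
Step 3: 60 μL + 420 μL = 480 μL total → factor 480/60 = 8
Step 4: 7-fold → factor 7
Step 5: 0.38 mL brought to 29.9 mL → factor 29.9/0.38 = 78.684
Overall dilution factor = 47.429 × 9.1667 × 8 × 7 × 78.684 = 1.9157 × 10^6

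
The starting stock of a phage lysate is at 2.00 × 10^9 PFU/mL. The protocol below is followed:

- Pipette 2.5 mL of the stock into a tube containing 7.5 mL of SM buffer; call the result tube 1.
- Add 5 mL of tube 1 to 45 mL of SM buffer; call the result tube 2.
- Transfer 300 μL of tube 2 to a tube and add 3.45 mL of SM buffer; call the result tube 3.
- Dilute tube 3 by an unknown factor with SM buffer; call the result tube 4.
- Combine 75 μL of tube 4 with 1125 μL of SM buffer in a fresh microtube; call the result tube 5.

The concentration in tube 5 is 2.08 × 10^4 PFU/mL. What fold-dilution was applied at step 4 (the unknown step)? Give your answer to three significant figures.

12.0-fold

Step 1: 2.5 mL + 7.5 mL = 10 mL total → factor 10/2.5 = 4
Step 2: 5 mL + 45 mL = 50 mL total → factor 50/5 = 10
Step 3: 300 μL + 3.45 mL = 3750 μL total → factor 3750/300 = 12.5
Step 4: unknown factor x
Step 5: 75 μL + 1125 μL = 1200 μL total → factor 1200/75 = 16
Product of known-step factors = 8000
Overall factor = 2.00 × 10^9 PFU/mL / (2.08 × 10^4 PFU/mL) = 96154
x = 96154 / 8000 = 12.0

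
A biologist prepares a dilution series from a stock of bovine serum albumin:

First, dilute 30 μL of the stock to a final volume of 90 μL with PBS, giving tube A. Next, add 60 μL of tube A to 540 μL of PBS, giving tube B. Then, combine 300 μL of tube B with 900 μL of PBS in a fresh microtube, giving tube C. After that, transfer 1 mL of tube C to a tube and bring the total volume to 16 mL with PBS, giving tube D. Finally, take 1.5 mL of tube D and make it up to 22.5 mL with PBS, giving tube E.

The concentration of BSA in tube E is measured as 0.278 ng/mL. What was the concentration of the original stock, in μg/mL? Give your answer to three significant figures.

8.01 μg/mL

Step 1: 30 μL brought to 90 μL → factor 90/30 = 3
Step 2: 60 μL + 540 μL = 600 μL total → factor 600/60 = 10
Step 3: 300 μL + 900 μL = 1200 μL total → factor 1200/300 = 4
Step 4: 1 mL brought to 16 mL → factor 16/1 = 16
Step 5: 1.5 mL brought to 22.5 mL → factor 22.5/1.5 = 15
Overall dilution factor = 3 × 10 × 4 × 16 × 15 = 28800
Stock = 0.278 ng/mL × 28800 = 8006 ng/mL = 8.01 μg/mL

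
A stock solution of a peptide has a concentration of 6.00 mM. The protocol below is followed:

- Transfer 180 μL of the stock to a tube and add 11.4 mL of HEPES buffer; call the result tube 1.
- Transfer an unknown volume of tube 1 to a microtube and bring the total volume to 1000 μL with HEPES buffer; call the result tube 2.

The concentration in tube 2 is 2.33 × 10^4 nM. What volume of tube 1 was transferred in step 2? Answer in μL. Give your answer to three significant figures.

250 μL

Step 1: 180 μL + 11.4 mL = 11580 μL total → factor 11580/180 = 64.333
Step 2: v brought to 1000 μL → factor = 1000 μL/v
Product of known-step factors = 64.333
Overall factor = 6.00 mM / (2.33 × 10^4 nM) = 257.51
Step-2 factor = 257.51 / 64.333 = 4.0028
v = 1000 μL / 4.0028 = 250 μL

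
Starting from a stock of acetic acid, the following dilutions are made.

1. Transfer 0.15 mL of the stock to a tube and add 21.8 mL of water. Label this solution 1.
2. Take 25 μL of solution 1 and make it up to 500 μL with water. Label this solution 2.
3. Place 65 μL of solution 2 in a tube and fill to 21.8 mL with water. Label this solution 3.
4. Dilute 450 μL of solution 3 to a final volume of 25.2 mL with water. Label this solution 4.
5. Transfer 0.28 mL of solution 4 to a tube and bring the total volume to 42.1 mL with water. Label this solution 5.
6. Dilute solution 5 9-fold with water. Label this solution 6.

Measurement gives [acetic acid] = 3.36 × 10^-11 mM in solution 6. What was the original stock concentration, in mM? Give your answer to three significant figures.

2.50 mM

Step 1: 0.15 mL + 21.8 mL = 21.95 mL total → factor 21.95/0.15 = 146.33
Step 2: 25 μL brought to 500 μL → factor 500/25 = 20
Step 3: 65 μL brought to 21.8 mL → factor 21800/65 = 335.38
Step 4: 450 μL brought to 25.2 mL → factor 25200/450 = 56
Step 5: 0.28 mL brought to 42.1 mL → factor 42.1/0.28 = 150.36
Step 6: 9-fold → factor 9
Overall dilution factor = 146.33 × 20 × 335.38 × 56 × 150.36 × 9 = 7.4383 × 10^10
Stock = 3.36 × 10^-11 mM × 7.4383 × 10^10 = 2.50 mM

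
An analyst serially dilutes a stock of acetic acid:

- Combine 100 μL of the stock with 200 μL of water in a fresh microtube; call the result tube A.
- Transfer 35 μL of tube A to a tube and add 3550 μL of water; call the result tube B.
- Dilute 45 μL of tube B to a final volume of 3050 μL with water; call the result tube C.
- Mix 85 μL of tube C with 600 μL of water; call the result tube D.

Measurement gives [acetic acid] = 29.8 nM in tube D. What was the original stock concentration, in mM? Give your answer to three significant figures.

Step 1: 100 μL + 200 μL = 300 μL total → factor 300/100 = 3
Step 2: 35 μL + 3550 μL = 3585 μL total → factor 3585/35 = 102.43
Step 3: 45 μL brought to 3050 μL → factor 3050/45 = 67.778
Step 4: 85 μL + 600 μL = 685 μL total → factor 685/85 = 8.0588
Overall dilution factor = 3 × 102.43 × 67.778 × 8.0588 = 1.6784 × 10^5
Stock = 29.8 nM × 1.6784 × 10^5 = 5.002 × 10^6 nM = 5.00 mM

5.00 mM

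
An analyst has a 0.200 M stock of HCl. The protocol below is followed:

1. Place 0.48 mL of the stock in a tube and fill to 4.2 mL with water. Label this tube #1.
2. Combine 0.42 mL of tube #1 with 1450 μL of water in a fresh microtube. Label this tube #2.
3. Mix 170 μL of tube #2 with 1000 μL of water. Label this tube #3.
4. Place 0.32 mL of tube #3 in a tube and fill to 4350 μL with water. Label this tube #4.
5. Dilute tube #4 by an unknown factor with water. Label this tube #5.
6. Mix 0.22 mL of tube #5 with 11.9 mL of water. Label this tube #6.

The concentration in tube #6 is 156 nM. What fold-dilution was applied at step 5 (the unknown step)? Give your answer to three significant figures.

Step 1: 0.48 mL brought to 4.2 mL → factor 4.2/0.48 = 8.75
Step 2: 0.42 mL + 1450 μL = 1.87 mL total → factor 1.87/0.42 = 4.4524
Step 3: 170 μL + 1000 μL = 1170 μL total → factor 1170/170 = 6.8824
Step 4: 0.32 mL brought to 4350 μL → factor 4.35/0.32 = 13.594
Step 5: unknown factor x
Step 6: 0.22 mL + 11.9 mL = 12.12 mL total → factor 12.12/0.22 = 55.091
Product of known-step factors = 2.008 × 10^5
Overall factor = 0.200 M / (156 nM) = 1.2821 × 10^6
x = 1.2821 × 10^6 / 2.008 × 10^5 = 6.38

6.38-fold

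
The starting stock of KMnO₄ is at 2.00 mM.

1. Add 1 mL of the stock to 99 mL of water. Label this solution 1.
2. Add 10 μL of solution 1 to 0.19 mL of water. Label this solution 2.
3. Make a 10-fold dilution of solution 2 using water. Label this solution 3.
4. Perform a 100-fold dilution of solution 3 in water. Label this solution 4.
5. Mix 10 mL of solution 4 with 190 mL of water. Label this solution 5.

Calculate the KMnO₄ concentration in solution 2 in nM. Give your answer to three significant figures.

1.00 × 10^3 nM

Step 1: 1 mL + 99 mL = 100 mL total → factor 100/1 = 100
Step 2: 10 μL + 0.19 mL = 200 μL total → factor 200/10 = 20
Dilution factor through solution 2 = 100 × 20 = 2000
[solution 2] = 2.00 mM / 2000 = 0.001000 mM = 1.00 × 10^3 nM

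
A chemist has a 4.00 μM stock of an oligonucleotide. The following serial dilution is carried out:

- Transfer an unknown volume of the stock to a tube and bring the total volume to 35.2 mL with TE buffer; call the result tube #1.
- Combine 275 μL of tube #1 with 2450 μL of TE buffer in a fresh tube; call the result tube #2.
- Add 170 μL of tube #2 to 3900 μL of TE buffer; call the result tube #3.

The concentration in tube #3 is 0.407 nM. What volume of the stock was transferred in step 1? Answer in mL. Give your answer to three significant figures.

0.850 mL

Step 1: v brought to 35.2 mL → factor = 35.2 mL/v
Step 2: 275 μL + 2450 μL = 2725 μL total → factor 2725/275 = 9.9091
Step 3: 170 μL + 3900 μL = 4070 μL total → factor 4070/170 = 23.941
Product of known-step factors = 237.24
Overall factor = 4.00 μM / (0.407 nM) = 9828
Step-1 factor = 9828 / 237.24 = 41.427
v = 35.2 mL / 41.427 = 0.850 mL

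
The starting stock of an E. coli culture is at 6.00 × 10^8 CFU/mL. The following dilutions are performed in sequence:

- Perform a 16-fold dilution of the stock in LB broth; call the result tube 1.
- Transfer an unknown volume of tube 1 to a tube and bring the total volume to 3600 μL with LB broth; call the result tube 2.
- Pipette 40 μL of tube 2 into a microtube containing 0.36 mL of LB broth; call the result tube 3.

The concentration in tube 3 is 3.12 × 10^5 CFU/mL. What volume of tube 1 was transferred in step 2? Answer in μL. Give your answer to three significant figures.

Step 1: 16-fold → factor 16
Step 2: v brought to 3600 μL → factor = 3600 μL/v
Step 3: 40 μL + 0.36 mL = 400 μL total → factor 400/40 = 10
Product of known-step factors = 160
Overall factor = 6.00 × 10^8 CFU/mL / (3.12 × 10^5 CFU/mL) = 1923.1
Step-2 factor = 1923.1 / 160 = 12.019
v = 3600 μL / 12.019 = 300 μL

300 μL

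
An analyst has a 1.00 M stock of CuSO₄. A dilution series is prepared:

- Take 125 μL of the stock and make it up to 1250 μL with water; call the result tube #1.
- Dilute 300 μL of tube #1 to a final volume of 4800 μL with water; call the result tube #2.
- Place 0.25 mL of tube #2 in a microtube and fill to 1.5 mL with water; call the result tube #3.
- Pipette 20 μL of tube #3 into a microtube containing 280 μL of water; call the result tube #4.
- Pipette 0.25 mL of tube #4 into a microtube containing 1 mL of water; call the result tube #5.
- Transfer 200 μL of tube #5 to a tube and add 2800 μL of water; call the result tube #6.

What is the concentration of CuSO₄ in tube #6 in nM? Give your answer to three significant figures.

926 nM

Step 1: 125 μL brought to 1250 μL → factor 1250/125 = 10
Step 2: 300 μL brought to 4800 μL → factor 4800/300 = 16
Step 3: 0.25 mL brought to 1.5 mL → factor 1.5/0.25 = 6
Step 4: 20 μL + 280 μL = 300 μL total → factor 300/20 = 15
Step 5: 0.25 mL + 1 mL = 1.25 mL total → factor 1.25/0.25 = 5
Step 6: 200 μL + 2800 μL = 3000 μL total → factor 3000/200 = 15
Overall dilution factor = 10 × 16 × 6 × 15 × 5 × 15 = 1.08 × 10^6
Final = 1.00 M / 1.08 × 10^6 = 9.259 × 10^-7 M = 926 nM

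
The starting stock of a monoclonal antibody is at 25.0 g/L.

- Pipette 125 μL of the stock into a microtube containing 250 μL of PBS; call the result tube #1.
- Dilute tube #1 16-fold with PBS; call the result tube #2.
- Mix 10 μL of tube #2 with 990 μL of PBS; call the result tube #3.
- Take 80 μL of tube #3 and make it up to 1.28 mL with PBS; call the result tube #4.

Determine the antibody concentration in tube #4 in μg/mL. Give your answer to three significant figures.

0.326 μg/mL

Step 1: 125 μL + 250 μL = 375 μL total → factor 375/125 = 3
Step 2: 16-fold → factor 16
Step 3: 10 μL + 990 μL = 1000 μL total → factor 1000/10 = 100
Step 4: 80 μL brought to 1.28 mL → factor 1280/80 = 16
Overall dilution factor = 3 × 16 × 100 × 16 = 76800
Final = 25.0 g/L / 76800 = 0.0003255 g/L = 0.326 μg/mL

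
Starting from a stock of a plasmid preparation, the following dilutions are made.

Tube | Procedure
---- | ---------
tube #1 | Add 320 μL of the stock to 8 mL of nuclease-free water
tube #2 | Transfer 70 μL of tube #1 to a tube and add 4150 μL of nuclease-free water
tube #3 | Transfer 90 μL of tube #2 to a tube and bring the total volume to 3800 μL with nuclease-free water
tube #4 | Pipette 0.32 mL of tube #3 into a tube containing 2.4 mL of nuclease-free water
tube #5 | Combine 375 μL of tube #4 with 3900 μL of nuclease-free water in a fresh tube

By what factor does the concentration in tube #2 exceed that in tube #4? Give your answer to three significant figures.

Step 1: 320 μL + 8 mL = 8320 μL total → factor 8320/320 = 26
Step 2: 70 μL + 4150 μL = 4220 μL total → factor 4220/70 = 60.286
Step 3: 90 μL brought to 3800 μL → factor 3800/90 = 42.222
Step 4: 0.32 mL + 2.4 mL = 2.72 mL total → factor 2.72/0.32 = 8.5
Dilution factor to tube #2 = 1567.4; to tube #4 = 5.6253 × 10^5
[tube #2]/[tube #4] = (factor to tube #4)/(factor to tube #2) = 5.6253 × 10^5/1567.4 = 359

359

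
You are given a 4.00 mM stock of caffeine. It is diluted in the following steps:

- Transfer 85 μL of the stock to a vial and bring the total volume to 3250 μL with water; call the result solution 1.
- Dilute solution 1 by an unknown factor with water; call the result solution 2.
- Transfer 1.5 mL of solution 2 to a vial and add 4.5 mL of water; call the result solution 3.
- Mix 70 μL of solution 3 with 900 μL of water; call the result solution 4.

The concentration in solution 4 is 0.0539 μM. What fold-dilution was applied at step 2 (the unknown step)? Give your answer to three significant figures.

Step 1: 85 μL brought to 3250 μL → factor 3250/85 = 38.235
Step 2: unknown factor x
Step 3: 1.5 mL + 4.5 mL = 6 mL total → factor 6/1.5 = 4
Step 4: 70 μL + 900 μL = 970 μL total → factor 970/70 = 13.857
Product of known-step factors = 2119.3
Overall factor = 4.00 mM / (0.0539 μM) = 74212
x = 74212 / 2119.3 = 35.0

35.0-fold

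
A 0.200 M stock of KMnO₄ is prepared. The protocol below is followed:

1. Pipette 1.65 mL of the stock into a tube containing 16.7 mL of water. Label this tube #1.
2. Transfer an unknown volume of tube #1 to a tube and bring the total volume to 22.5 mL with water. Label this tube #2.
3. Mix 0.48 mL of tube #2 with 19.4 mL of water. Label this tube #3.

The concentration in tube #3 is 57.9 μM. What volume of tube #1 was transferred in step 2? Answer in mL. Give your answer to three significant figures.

Step 1: 1.65 mL + 16.7 mL = 18.35 mL total → factor 18.35/1.65 = 11.121
Step 2: v brought to 22.5 mL → factor = 22.5 mL/v
Step 3: 0.48 mL + 19.4 mL = 19.88 mL total → factor 19.88/0.48 = 41.417
Product of known-step factors = 460.6
Overall factor = 0.200 M / (57.9 μM) = 3454.2
Step-2 factor = 3454.2 / 460.6 = 7.4994
v = 22.5 mL / 7.4994 = 3.00 mL

3.00 mL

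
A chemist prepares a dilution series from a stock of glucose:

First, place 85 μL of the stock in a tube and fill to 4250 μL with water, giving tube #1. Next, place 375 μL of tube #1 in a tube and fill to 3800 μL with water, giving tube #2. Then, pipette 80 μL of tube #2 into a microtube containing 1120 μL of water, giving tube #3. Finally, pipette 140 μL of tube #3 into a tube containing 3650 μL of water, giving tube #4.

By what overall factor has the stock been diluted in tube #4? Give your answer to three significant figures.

Step 1: 85 μL brought to 4250 μL → factor 4250/85 = 50
Step 2: 375 μL brought to 3800 μL → factor 3800/375 = 10.133
Step 3: 80 μL + 1120 μL = 1200 μL total → factor 1200/80 = 15
Step 4: 140 μL + 3650 μL = 3790 μL total → factor 3790/140 = 27.071
Overall dilution factor = 50 × 10.133 × 15 × 27.071 = 2.0574 × 10^5

2.06 × 10^5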